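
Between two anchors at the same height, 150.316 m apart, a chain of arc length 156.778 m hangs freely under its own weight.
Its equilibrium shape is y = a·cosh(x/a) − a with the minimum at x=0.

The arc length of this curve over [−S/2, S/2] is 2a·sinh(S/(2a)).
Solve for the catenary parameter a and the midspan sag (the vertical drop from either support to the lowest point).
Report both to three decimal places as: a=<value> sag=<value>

seed: a₀ = √(S³/(24(L−S))) = √(150.316³/(24·6.462)) = 147.985348
iter 1: u=0.507875  f(a)=+8.385e-02  f'(a)=-8.961e-02  a ← 147.985348 − (+8.385e-02/-8.961e-02) = 148.921140
iter 2: u=0.504683  f(a)=+8.020e-04  f'(a)=-8.790e-02  a ← 148.921140 − (+8.020e-04/-8.790e-02) = 148.930264
iter 3: u=0.504652  f(a)=+7.495e-08  f'(a)=-8.788e-02  a ← 148.930264 − (+7.495e-08/-8.788e-02) = 148.930265
iter 4: u=0.504652  f(a)=+0.000e+00  f'(a)=-8.788e-02  a ← 148.930265 − (+0.000e+00/-8.788e-02) = 148.930265
converged: |Δa| < 1e-12 after 4 iterations
sag = a·(cosh(S/(2a)) − 1) = 148.930265·(cosh(0.504652) − 1) = 19.370238
T_max/T_min = cosh(S/(2a)) = 1.130062

a=148.930 sag=19.370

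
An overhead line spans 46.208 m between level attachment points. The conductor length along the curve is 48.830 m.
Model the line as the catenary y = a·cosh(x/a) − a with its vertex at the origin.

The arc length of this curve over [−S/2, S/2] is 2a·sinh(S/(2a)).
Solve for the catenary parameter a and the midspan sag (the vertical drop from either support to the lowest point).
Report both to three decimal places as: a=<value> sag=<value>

a=39.929 sag=6.873

seed: a₀ = √(S³/(24(L−S))) = √(46.208³/(24·2.622)) = 39.596226
iter 1: u=0.583490  f(a)=+4.500e-02  f'(a)=-1.370e-01  a ← 39.596226 − (+4.500e-02/-1.370e-01) = 39.924675
iter 2: u=0.578690  f(a)=+5.660e-04  f'(a)=-1.336e-01  a ← 39.924675 − (+5.660e-04/-1.336e-01) = 39.928913
iter 3: u=0.578628  f(a)=+9.210e-08  f'(a)=-1.335e-01  a ← 39.928913 − (+9.210e-08/-1.335e-01) = 39.928914
iter 4: u=0.578628  f(a)=-7.105e-15  f'(a)=-1.335e-01  a ← 39.928914 − (-7.105e-15/-1.335e-01) = 39.928914
converged: |Δa| < 1e-12 after 4 iterations
sag = a·(cosh(S/(2a)) − 1) = 39.928914·(cosh(0.578628) − 1) = 6.872907
T_max/T_min = cosh(S/(2a)) = 1.172129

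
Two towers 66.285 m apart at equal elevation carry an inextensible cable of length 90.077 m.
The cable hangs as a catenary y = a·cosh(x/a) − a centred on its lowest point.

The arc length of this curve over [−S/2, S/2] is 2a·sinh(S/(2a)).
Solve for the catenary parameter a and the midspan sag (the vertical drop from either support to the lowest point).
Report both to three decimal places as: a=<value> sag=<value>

a=23.712 sag=27.187

seed: a₀ = √(S³/(24(L−S))) = √(66.285³/(24·23.792)) = 22.584048
iter 1: u=1.467518  f(a)=+2.697e+00  f'(a)=-2.597e+00  a ← 22.584048 − (+2.697e+00/-2.597e+00) = 23.622648
iter 2: u=1.402997  f(a)=+1.972e-01  f'(a)=-2.230e+00  a ← 23.622648 − (+1.972e-01/-2.230e+00) = 23.711094
iter 3: u=1.397763  f(a)=+1.238e-03  f'(a)=-2.202e+00  a ← 23.711094 − (+1.238e-03/-2.202e+00) = 23.711656
iter 4: u=1.397730  f(a)=+4.950e-08  f'(a)=-2.202e+00  a ← 23.711656 − (+4.950e-08/-2.202e+00) = 23.711656
iter 5: u=1.397730  f(a)=-2.842e-14  f'(a)=-2.202e+00  a ← 23.711656 − (-2.842e-14/-2.202e+00) = 23.711656
converged: |Δa| < 1e-12 after 5 iterations
sag = a·(cosh(S/(2a)) − 1) = 23.711656·(cosh(1.397730) − 1) = 27.187353
T_max/T_min = cosh(S/(2a)) = 2.146582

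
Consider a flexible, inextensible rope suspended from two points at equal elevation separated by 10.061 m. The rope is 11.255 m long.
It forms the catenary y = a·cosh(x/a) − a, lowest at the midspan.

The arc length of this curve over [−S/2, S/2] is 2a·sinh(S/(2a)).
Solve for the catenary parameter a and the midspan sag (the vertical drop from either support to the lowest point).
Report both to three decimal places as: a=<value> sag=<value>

a=6.065 sag=2.209

seed: a₀ = √(S³/(24(L−S))) = √(10.061³/(24·1.194)) = 5.961478
iter 1: u=0.843834  f(a)=+4.324e-02  f'(a)=-4.298e-01  a ← 5.961478 − (+4.324e-02/-4.298e-01) = 6.062070
iter 2: u=0.829832  f(a)=+1.119e-03  f'(a)=-4.078e-01  a ← 6.062070 − (+1.119e-03/-4.078e-01) = 6.064813
iter 3: u=0.829457  f(a)=+7.929e-07  f'(a)=-4.073e-01  a ← 6.064813 − (+7.929e-07/-4.073e-01) = 6.064815
iter 4: u=0.829456  f(a)=+3.997e-13  f'(a)=-4.073e-01  a ← 6.064815 − (+3.997e-13/-4.073e-01) = 6.064815
converged: |Δa| < 1e-12 after 4 iterations
sag = a·(cosh(S/(2a)) − 1) = 6.064815·(cosh(0.829456) − 1) = 2.208681
T_max/T_min = cosh(S/(2a)) = 1.364179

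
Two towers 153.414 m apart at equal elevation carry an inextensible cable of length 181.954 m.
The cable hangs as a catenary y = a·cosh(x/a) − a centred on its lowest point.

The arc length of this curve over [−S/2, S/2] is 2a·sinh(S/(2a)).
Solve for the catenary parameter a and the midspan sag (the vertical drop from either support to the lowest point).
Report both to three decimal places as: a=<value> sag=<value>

a=74.550 sag=43.070

seed: a₀ = √(S³/(24(L−S))) = √(153.414³/(24·28.540)) = 72.604725
iter 1: u=1.056501  f(a)=+1.636e+00  f'(a)=-8.775e-01  a ← 72.604725 − (+1.636e+00/-8.775e-01) = 74.468893
iter 2: u=1.030054  f(a)=+6.512e-02  f'(a)=-8.089e-01  a ← 74.468893 − (+6.512e-02/-8.089e-01) = 74.549396
iter 3: u=1.028942  f(a)=+1.127e-04  f'(a)=-8.061e-01  a ← 74.549396 − (+1.127e-04/-8.061e-01) = 74.549536
iter 4: u=1.028940  f(a)=+3.386e-10  f'(a)=-8.061e-01  a ← 74.549536 − (+3.386e-10/-8.061e-01) = 74.549536
iter 5: u=1.028940  f(a)=-2.842e-14  f'(a)=-8.061e-01  a ← 74.549536 − (-2.842e-14/-8.061e-01) = 74.549536
converged: |Δa| < 1e-12 after 5 iterations
sag = a·(cosh(S/(2a)) − 1) = 74.549536·(cosh(1.028940) − 1) = 43.070394
T_max/T_min = cosh(S/(2a)) = 1.577742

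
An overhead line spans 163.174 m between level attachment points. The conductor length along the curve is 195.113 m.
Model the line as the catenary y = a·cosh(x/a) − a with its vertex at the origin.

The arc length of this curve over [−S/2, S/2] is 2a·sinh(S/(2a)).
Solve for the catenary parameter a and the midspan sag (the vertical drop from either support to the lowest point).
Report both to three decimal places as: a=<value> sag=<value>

a=77.403 sag=47.130

seed: a₀ = √(S³/(24(L−S))) = √(163.174³/(24·31.939)) = 75.285296
iter 1: u=1.083704  f(a)=+1.929e+00  f'(a)=-9.524e-01  a ← 75.285296 − (+1.929e+00/-9.524e-01) = 77.310490
iter 2: u=1.055316  f(a)=+8.057e-02  f'(a)=-8.743e-01  a ← 77.310490 − (+8.057e-02/-8.743e-01) = 77.402637
iter 3: u=1.054060  f(a)=+1.541e-04  f'(a)=-8.710e-01  a ← 77.402637 − (+1.541e-04/-8.710e-01) = 77.402814
iter 4: u=1.054057  f(a)=+5.667e-10  f'(a)=-8.710e-01  a ← 77.402814 − (+5.667e-10/-8.710e-01) = 77.402814
iter 5: u=1.054057  f(a)=-2.842e-14  f'(a)=-8.710e-01  a ← 77.402814 − (-2.842e-14/-8.710e-01) = 77.402814
converged: |Δa| < 1e-12 after 5 iterations
sag = a·(cosh(S/(2a)) − 1) = 77.402814·(cosh(1.054057) − 1) = 47.130179
T_max/T_min = cosh(S/(2a)) = 1.608895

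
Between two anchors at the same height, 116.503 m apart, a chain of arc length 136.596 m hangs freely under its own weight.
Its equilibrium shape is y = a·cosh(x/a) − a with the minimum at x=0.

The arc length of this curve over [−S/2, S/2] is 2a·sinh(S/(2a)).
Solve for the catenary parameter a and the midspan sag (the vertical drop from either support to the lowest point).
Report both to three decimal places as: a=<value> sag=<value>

a=58.690 sag=31.361

seed: a₀ = √(S³/(24(L−S))) = √(116.503³/(24·20.093)) = 57.263469
iter 1: u=1.017254  f(a)=+1.066e+00  f'(a)=-7.771e-01  a ← 57.263469 − (+1.066e+00/-7.771e-01) = 58.634673
iter 2: u=0.993465  f(a)=+3.948e-02  f'(a)=-7.205e-01  a ← 58.634673 − (+3.948e-02/-7.205e-01) = 58.689462
iter 3: u=0.992538  f(a)=+5.879e-05  f'(a)=-7.184e-01  a ← 58.689462 − (+5.879e-05/-7.184e-01) = 58.689543
iter 4: u=0.992536  f(a)=+1.308e-10  f'(a)=-7.184e-01  a ← 58.689543 − (+1.308e-10/-7.184e-01) = 58.689543
iter 5: u=0.992536  f(a)=+0.000e+00  f'(a)=-7.184e-01  a ← 58.689543 − (+0.000e+00/-7.184e-01) = 58.689543
converged: |Δa| < 1e-12 after 5 iterations
sag = a·(cosh(S/(2a)) − 1) = 58.689543·(cosh(0.992536) − 1) = 31.360883
T_max/T_min = cosh(S/(2a)) = 1.534352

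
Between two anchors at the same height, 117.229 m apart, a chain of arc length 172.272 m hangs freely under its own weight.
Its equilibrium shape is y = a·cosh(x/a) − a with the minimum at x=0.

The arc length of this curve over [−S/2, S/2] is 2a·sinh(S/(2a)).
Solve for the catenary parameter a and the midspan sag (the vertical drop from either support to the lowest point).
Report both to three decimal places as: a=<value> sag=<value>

seed: a₀ = √(S³/(24(L−S))) = √(117.229³/(24·55.043)) = 34.921744
iter 1: u=1.678453  f(a)=+8.294e+00  f'(a)=-4.135e+00  a ← 34.921744 − (+8.294e+00/-4.135e+00) = 36.927810
iter 2: u=1.587273  f(a)=+7.684e-01  f'(a)=-3.401e+00  a ← 36.927810 − (+7.684e-01/-3.401e+00) = 37.153739
iter 3: u=1.577621  f(a)=+8.081e-03  f'(a)=-3.330e+00  a ← 37.153739 − (+8.081e-03/-3.330e+00) = 37.156165
iter 4: u=1.577517  f(a)=+9.147e-07  f'(a)=-3.329e+00  a ← 37.156165 − (+9.147e-07/-3.329e+00) = 37.156166
iter 5: u=1.577517  f(a)=-2.842e-14  f'(a)=-3.329e+00  a ← 37.156166 − (-2.842e-14/-3.329e+00) = 37.156166
converged: |Δa| < 1e-12 after 5 iterations
sag = a·(cosh(S/(2a)) − 1) = 37.156166·(cosh(1.577517) − 1) = 56.652102
T_max/T_min = cosh(S/(2a)) = 2.524703

a=37.156 sag=56.652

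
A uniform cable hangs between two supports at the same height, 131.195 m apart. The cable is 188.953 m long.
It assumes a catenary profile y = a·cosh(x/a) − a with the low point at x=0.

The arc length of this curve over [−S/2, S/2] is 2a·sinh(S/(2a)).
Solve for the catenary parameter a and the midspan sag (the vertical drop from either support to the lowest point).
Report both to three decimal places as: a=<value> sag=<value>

seed: a₀ = √(S³/(24(L−S))) = √(131.195³/(24·57.758)) = 40.361215
iter 1: u=1.625261  f(a)=+8.126e+00  f'(a)=-3.693e+00  a ← 40.361215 − (+8.126e+00/-3.693e+00) = 42.561637
iter 2: u=1.541235  f(a)=+7.119e-01  f'(a)=-3.072e+00  a ← 42.561637 − (+7.119e-01/-3.072e+00) = 42.793372
iter 3: u=1.532889  f(a)=+6.622e-03  f'(a)=-3.015e+00  a ← 42.793372 − (+6.622e-03/-3.015e+00) = 42.795568
iter 4: u=1.532811  f(a)=+5.847e-07  f'(a)=-3.014e+00  a ← 42.795568 − (+5.847e-07/-3.014e+00) = 42.795569
iter 5: u=1.532811  f(a)=+0.000e+00  f'(a)=-3.014e+00  a ← 42.795569 − (+0.000e+00/-3.014e+00) = 42.795569
converged: |Δa| < 1e-12 after 5 iterations
sag = a·(cosh(S/(2a)) − 1) = 42.795569·(cosh(1.532811) − 1) = 60.921690
T_max/T_min = cosh(S/(2a)) = 2.423551

a=42.796 sag=60.922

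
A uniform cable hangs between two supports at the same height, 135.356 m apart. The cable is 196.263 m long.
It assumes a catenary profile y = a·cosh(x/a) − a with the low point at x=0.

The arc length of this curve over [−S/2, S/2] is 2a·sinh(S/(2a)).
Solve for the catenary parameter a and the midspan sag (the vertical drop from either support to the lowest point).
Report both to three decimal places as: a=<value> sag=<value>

seed: a₀ = √(S³/(24(L−S))) = √(135.356³/(24·60.907)) = 41.188601
iter 1: u=1.643125  f(a)=+8.771e+00  f'(a)=-3.837e+00  a ← 41.188601 − (+8.771e+00/-3.837e+00) = 43.474521
iter 2: u=1.556728  f(a)=+7.831e-01  f'(a)=-3.180e+00  a ← 43.474521 − (+7.831e-01/-3.180e+00) = 43.720805
iter 3: u=1.547959  f(a)=+7.595e-03  f'(a)=-3.118e+00  a ← 43.720805 − (+7.595e-03/-3.118e+00) = 43.723241
iter 4: u=1.547872  f(a)=+7.297e-07  f'(a)=-3.118e+00  a ← 43.723241 − (+7.297e-07/-3.118e+00) = 43.723241
iter 5: u=1.547872  f(a)=+5.684e-14  f'(a)=-3.118e+00  a ← 43.723241 − (+5.684e-14/-3.118e+00) = 43.723241
converged: |Δa| < 1e-12 after 5 iterations
sag = a·(cosh(S/(2a)) − 1) = 43.723241·(cosh(1.547872) − 1) = 63.708193
T_max/T_min = cosh(S/(2a)) = 2.457078

a=43.723 sag=63.708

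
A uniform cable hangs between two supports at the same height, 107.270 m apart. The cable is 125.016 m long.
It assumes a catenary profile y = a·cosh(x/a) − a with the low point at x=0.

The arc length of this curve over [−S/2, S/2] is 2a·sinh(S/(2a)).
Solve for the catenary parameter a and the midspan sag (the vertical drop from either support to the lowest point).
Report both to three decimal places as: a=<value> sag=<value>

seed: a₀ = √(S³/(24(L−S))) = √(107.270³/(24·17.746)) = 53.834609
iter 1: u=0.996292  f(a)=+9.018e-01  f'(a)=-7.271e-01  a ← 53.834609 − (+9.018e-01/-7.271e-01) = 55.074960
iter 2: u=0.973855  f(a)=+3.211e-02  f'(a)=-6.761e-01  a ← 55.074960 − (+3.211e-02/-6.761e-01) = 55.122449
iter 3: u=0.973016  f(a)=+4.403e-05  f'(a)=-6.743e-01  a ← 55.122449 − (+4.403e-05/-6.743e-01) = 55.122515
iter 4: u=0.973014  f(a)=+8.305e-11  f'(a)=-6.743e-01  a ← 55.122515 − (+8.305e-11/-6.743e-01) = 55.122515
iter 5: u=0.973014  f(a)=-1.421e-14  f'(a)=-6.743e-01  a ← 55.122515 − (-1.421e-14/-6.743e-01) = 55.122515
converged: |Δa| < 1e-12 after 5 iterations
sag = a·(cosh(S/(2a)) − 1) = 55.122515·(cosh(0.973014) − 1) = 28.218602
T_max/T_min = cosh(S/(2a)) = 1.511925

a=55.123 sag=28.219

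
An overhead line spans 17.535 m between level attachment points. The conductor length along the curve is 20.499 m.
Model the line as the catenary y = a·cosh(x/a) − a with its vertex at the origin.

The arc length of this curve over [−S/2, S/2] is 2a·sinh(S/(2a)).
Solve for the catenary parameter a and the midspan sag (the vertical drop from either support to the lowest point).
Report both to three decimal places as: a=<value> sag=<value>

seed: a₀ = √(S³/(24(L−S))) = √(17.535³/(24·2.964)) = 8.705905
iter 1: u=1.007075  f(a)=+1.540e-01  f'(a)=-7.525e-01  a ← 8.705905 − (+1.540e-01/-7.525e-01) = 8.910530
iter 2: u=0.983948  f(a)=+5.596e-03  f'(a)=-6.987e-01  a ← 8.910530 − (+5.596e-03/-6.987e-01) = 8.918540
iter 3: u=0.983065  f(a)=+8.009e-06  f'(a)=-6.967e-01  a ← 8.918540 − (+8.009e-06/-6.967e-01) = 8.918551
iter 4: u=0.983063  f(a)=+1.646e-11  f'(a)=-6.967e-01  a ← 8.918551 − (+1.646e-11/-6.967e-01) = 8.918551
iter 5: u=0.983063  f(a)=+3.553e-15  f'(a)=-6.967e-01  a ← 8.918551 − (+3.553e-15/-6.967e-01) = 8.918551
converged: |Δa| < 1e-12 after 5 iterations
sag = a·(cosh(S/(2a)) − 1) = 8.918551·(cosh(0.983063) − 1) = 4.667942
T_max/T_min = cosh(S/(2a)) = 1.523397

a=8.919 sag=4.668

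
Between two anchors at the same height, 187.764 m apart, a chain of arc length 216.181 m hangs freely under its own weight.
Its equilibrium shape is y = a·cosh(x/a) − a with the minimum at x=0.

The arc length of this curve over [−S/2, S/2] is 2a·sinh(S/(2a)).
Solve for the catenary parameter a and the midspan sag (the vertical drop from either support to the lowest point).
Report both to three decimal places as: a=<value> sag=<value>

a=100.683 sag=47.035

seed: a₀ = √(S³/(24(L−S))) = √(187.764³/(24·28.417)) = 98.519854
iter 1: u=0.952925  f(a)=+1.318e+00  f'(a)=-6.310e-01  a ← 98.519854 − (+1.318e+00/-6.310e-01) = 100.609385
iter 2: u=0.933134  f(a)=+4.311e-02  f'(a)=-5.903e-01  a ← 100.609385 − (+4.311e-02/-5.903e-01) = 100.682417
iter 3: u=0.932457  f(a)=+4.955e-05  f'(a)=-5.890e-01  a ← 100.682417 − (+4.955e-05/-5.890e-01) = 100.682502
iter 4: u=0.932456  f(a)=+6.560e-11  f'(a)=-5.890e-01  a ← 100.682502 − (+6.560e-11/-5.890e-01) = 100.682502
iter 5: u=0.932456  f(a)=+0.000e+00  f'(a)=-5.890e-01  a ← 100.682502 − (+0.000e+00/-5.890e-01) = 100.682502
converged: |Δa| < 1e-12 after 5 iterations
sag = a·(cosh(S/(2a)) − 1) = 100.682502·(cosh(0.932456) − 1) = 47.035210
T_max/T_min = cosh(S/(2a)) = 1.467164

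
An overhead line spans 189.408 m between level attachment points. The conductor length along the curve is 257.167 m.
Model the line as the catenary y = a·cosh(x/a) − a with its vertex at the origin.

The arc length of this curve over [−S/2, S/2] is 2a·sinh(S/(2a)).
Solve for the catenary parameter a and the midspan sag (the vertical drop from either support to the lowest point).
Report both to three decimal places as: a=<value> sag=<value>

a=67.859 sag=77.532

seed: a₀ = √(S³/(24(L−S))) = √(189.408³/(24·67.759)) = 64.641044
iter 1: u=1.465075  f(a)=+7.655e+00  f'(a)=-2.582e+00  a ← 64.641044 − (+7.655e+00/-2.582e+00) = 67.605376
iter 2: u=1.400835  f(a)=+5.581e-01  f'(a)=-2.218e+00  a ← 67.605376 − (+5.581e-01/-2.218e+00) = 67.856942
iter 3: u=1.395642  f(a)=+3.482e-03  f'(a)=-2.191e+00  a ← 67.856942 − (+3.482e-03/-2.191e+00) = 67.858531
iter 4: u=1.395609  f(a)=+1.374e-07  f'(a)=-2.191e+00  a ← 67.858531 − (+1.374e-07/-2.191e+00) = 67.858531
iter 5: u=1.395609  f(a)=+5.684e-14  f'(a)=-2.191e+00  a ← 67.858531 − (+5.684e-14/-2.191e+00) = 67.858531
converged: |Δa| < 1e-12 after 5 iterations
sag = a·(cosh(S/(2a)) − 1) = 67.858531·(cosh(1.395609) − 1) = 77.532310
T_max/T_min = cosh(S/(2a)) = 2.142558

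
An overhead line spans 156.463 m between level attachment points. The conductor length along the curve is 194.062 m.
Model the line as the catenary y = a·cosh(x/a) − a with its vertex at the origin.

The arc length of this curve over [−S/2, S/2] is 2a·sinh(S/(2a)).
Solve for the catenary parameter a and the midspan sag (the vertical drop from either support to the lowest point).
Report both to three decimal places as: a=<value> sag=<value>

seed: a₀ = √(S³/(24(L−S))) = √(156.463³/(24·37.599)) = 65.151394
iter 1: u=1.200765  f(a)=+2.806e+00  f'(a)=-1.329e+00  a ← 65.151394 − (+2.806e+00/-1.329e+00) = 67.261723
iter 2: u=1.163091  f(a)=+1.421e-01  f'(a)=-1.198e+00  a ← 67.261723 − (+1.421e-01/-1.198e+00) = 67.380333
iter 3: u=1.161044  f(a)=+4.074e-04  f'(a)=-1.191e+00  a ← 67.380333 − (+4.074e-04/-1.191e+00) = 67.380675
iter 4: u=1.161038  f(a)=+3.371e-09  f'(a)=-1.191e+00  a ← 67.380675 − (+3.371e-09/-1.191e+00) = 67.380675
iter 5: u=1.161038  f(a)=-2.842e-14  f'(a)=-1.191e+00  a ← 67.380675 − (-2.842e-14/-1.191e+00) = 67.380675
converged: |Δa| < 1e-12 after 5 iterations
sag = a·(cosh(S/(2a)) − 1) = 67.380675·(cosh(1.161038) − 1) = 50.751329
T_max/T_min = cosh(S/(2a)) = 1.753203

a=67.381 sag=50.751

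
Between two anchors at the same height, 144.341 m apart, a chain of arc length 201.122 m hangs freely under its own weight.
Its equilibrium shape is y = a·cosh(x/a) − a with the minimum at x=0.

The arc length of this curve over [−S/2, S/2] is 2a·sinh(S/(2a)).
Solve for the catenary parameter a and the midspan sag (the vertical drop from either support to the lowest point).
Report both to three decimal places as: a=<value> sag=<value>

seed: a₀ = √(S³/(24(L−S))) = √(144.341³/(24·56.781)) = 46.976151
iter 1: u=1.536322  f(a)=+7.090e+00  f'(a)=-3.038e+00  a ← 46.976151 − (+7.090e+00/-3.038e+00) = 49.309759
iter 2: u=1.463615  f(a)=+5.626e-01  f'(a)=-2.574e+00  a ← 49.309759 − (+5.626e-01/-2.574e+00) = 49.528350
iter 3: u=1.457155  f(a)=+4.216e-03  f'(a)=-2.535e+00  a ← 49.528350 − (+4.216e-03/-2.535e+00) = 49.530013
iter 4: u=1.457106  f(a)=+2.408e-07  f'(a)=-2.535e+00  a ← 49.530013 − (+2.408e-07/-2.535e+00) = 49.530013
iter 5: u=1.457106  f(a)=+0.000e+00  f'(a)=-2.535e+00  a ← 49.530013 − (+0.000e+00/-2.535e+00) = 49.530013
converged: |Δa| < 1e-12 after 5 iterations
sag = a·(cosh(S/(2a)) − 1) = 49.530013·(cosh(1.457106) − 1) = 62.566985
T_max/T_min = cosh(S/(2a)) = 2.263214

a=49.530 sag=62.567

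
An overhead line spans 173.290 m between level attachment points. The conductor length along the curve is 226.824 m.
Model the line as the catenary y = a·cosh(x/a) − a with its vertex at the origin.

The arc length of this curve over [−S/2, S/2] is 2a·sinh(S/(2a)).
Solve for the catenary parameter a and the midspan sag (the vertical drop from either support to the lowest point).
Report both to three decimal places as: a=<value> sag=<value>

seed: a₀ = √(S³/(24(L−S))) = √(173.290³/(24·53.534)) = 63.641409
iter 1: u=1.361456  f(a)=+5.186e+00  f'(a)=-2.016e+00  a ← 63.641409 − (+5.186e+00/-2.016e+00) = 66.214444
iter 2: u=1.308551  f(a)=+3.311e-01  f'(a)=-1.766e+00  a ← 66.214444 − (+3.311e-01/-1.766e+00) = 66.401964
iter 3: u=1.304856  f(a)=+1.553e-03  f'(a)=-1.749e+00  a ← 66.401964 − (+1.553e-03/-1.749e+00) = 66.402852
iter 4: u=1.304839  f(a)=+3.453e-08  f'(a)=-1.749e+00  a ← 66.402852 − (+3.453e-08/-1.749e+00) = 66.402852
iter 5: u=1.304839  f(a)=+0.000e+00  f'(a)=-1.749e+00  a ← 66.402852 − (+0.000e+00/-1.749e+00) = 66.402852
converged: |Δa| < 1e-12 after 5 iterations
sag = a·(cosh(S/(2a)) − 1) = 66.402852·(cosh(1.304839) − 1) = 65.018685
T_max/T_min = cosh(S/(2a)) = 1.979155

a=66.403 sag=65.019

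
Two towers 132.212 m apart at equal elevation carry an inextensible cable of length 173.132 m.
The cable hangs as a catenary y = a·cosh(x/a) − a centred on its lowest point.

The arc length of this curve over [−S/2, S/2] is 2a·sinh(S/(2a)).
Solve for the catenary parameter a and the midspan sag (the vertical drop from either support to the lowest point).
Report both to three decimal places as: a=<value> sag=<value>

seed: a₀ = √(S³/(24(L−S))) = √(132.212³/(24·40.920)) = 48.510179
iter 1: u=1.362724  f(a)=+3.972e+00  f'(a)=-2.022e+00  a ← 48.510179 − (+3.972e+00/-2.022e+00) = 50.474628
iter 2: u=1.309688  f(a)=+2.540e-01  f'(a)=-1.771e+00  a ← 50.474628 − (+2.540e-01/-1.771e+00) = 50.618071
iter 3: u=1.305976  f(a)=+1.196e-03  f'(a)=-1.754e+00  a ← 50.618071 − (+1.196e-03/-1.754e+00) = 50.618753
iter 4: u=1.305959  f(a)=+2.678e-08  f'(a)=-1.754e+00  a ← 50.618753 − (+2.678e-08/-1.754e+00) = 50.618753
iter 5: u=1.305959  f(a)=+0.000e+00  f'(a)=-1.754e+00  a ← 50.618753 − (+0.000e+00/-1.754e+00) = 50.618753
converged: |Δa| < 1e-12 after 5 iterations
sag = a·(cosh(S/(2a)) − 1) = 50.618753·(cosh(1.305959) − 1) = 49.660510
T_max/T_min = cosh(S/(2a)) = 1.981069

a=50.619 sag=49.661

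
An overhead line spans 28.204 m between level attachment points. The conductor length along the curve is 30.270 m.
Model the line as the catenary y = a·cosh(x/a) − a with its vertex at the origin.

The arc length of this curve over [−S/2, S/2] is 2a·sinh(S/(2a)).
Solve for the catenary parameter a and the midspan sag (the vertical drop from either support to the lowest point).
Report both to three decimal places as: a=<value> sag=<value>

a=21.501 sag=4.793

seed: a₀ = √(S³/(24(L−S))) = √(28.204³/(24·2.066)) = 21.271361
iter 1: u=0.662957  f(a)=+4.588e-02  f'(a)=-2.029e-01  a ← 21.271361 − (+4.588e-02/-2.029e-01) = 21.497453
iter 2: u=0.655985  f(a)=+7.418e-04  f'(a)=-1.964e-01  a ← 21.497453 − (+7.418e-04/-1.964e-01) = 21.501230
iter 3: u=0.655869  f(a)=+2.010e-07  f'(a)=-1.963e-01  a ← 21.501230 − (+2.010e-07/-1.963e-01) = 21.501231
iter 4: u=0.655869  f(a)=+1.066e-14  f'(a)=-1.963e-01  a ← 21.501231 − (+1.066e-14/-1.963e-01) = 21.501231
converged: |Δa| < 1e-12 after 4 iterations
sag = a·(cosh(S/(2a)) − 1) = 21.501231·(cosh(0.655869) − 1) = 4.792707
T_max/T_min = cosh(S/(2a)) = 1.222904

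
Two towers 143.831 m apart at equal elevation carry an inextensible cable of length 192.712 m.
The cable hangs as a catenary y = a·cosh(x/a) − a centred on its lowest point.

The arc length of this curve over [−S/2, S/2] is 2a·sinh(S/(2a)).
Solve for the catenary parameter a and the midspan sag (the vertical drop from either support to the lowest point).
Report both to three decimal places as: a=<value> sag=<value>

a=52.752 sag=57.099

seed: a₀ = √(S³/(24(L−S))) = √(143.831³/(24·48.881)) = 50.362014
iter 1: u=1.427971  f(a)=+5.233e+00  f'(a)=-2.367e+00  a ← 50.362014 − (+5.233e+00/-2.367e+00) = 52.572706
iter 2: u=1.367925  f(a)=+3.643e-01  f'(a)=-2.048e+00  a ← 52.572706 − (+3.643e-01/-2.048e+00) = 52.750579
iter 3: u=1.363312  f(a)=+2.057e-03  f'(a)=-2.025e+00  a ← 52.750579 − (+2.057e-03/-2.025e+00) = 52.751595
iter 4: u=1.363286  f(a)=+6.644e-08  f'(a)=-2.025e+00  a ← 52.751595 − (+6.644e-08/-2.025e+00) = 52.751595
iter 5: u=1.363286  f(a)=+5.684e-14  f'(a)=-2.025e+00  a ← 52.751595 − (+5.684e-14/-2.025e+00) = 52.751595
converged: |Δa| < 1e-12 after 5 iterations
sag = a·(cosh(S/(2a)) − 1) = 52.751595·(cosh(1.363286) − 1) = 57.099256
T_max/T_min = cosh(S/(2a)) = 2.082418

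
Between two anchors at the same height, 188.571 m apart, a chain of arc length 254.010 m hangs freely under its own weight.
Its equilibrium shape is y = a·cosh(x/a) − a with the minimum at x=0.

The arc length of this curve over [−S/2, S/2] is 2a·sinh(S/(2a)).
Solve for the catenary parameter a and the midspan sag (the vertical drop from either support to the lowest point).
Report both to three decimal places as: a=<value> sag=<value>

a=68.503 sag=75.799

seed: a₀ = √(S³/(24(L−S))) = √(188.571³/(24·65.439)) = 65.341396
iter 1: u=1.442967  f(a)=+7.160e+00  f'(a)=-2.452e+00  a ← 65.341396 − (+7.160e+00/-2.452e+00) = 68.261293
iter 2: u=1.381244  f(a)=+5.079e-01  f'(a)=-2.116e+00  a ← 68.261293 − (+5.079e-01/-2.116e+00) = 68.501383
iter 3: u=1.376403  f(a)=+2.987e-03  f'(a)=-2.091e+00  a ← 68.501383 − (+2.987e-03/-2.091e+00) = 68.502812
iter 4: u=1.376374  f(a)=+1.047e-07  f'(a)=-2.091e+00  a ← 68.502812 − (+1.047e-07/-2.091e+00) = 68.502812
iter 5: u=1.376374  f(a)=+5.684e-14  f'(a)=-2.091e+00  a ← 68.502812 − (+5.684e-14/-2.091e+00) = 68.502812
converged: |Δa| < 1e-12 after 5 iterations
sag = a·(cosh(S/(2a)) − 1) = 68.502812·(cosh(1.376374) − 1) = 75.798627
T_max/T_min = cosh(S/(2a)) = 2.106504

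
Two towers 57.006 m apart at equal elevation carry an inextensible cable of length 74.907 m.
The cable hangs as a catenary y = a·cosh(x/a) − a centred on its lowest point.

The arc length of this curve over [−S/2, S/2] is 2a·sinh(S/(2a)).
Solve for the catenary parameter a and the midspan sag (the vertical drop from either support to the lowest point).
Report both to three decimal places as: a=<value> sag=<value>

a=21.680 sag=21.596

seed: a₀ = √(S³/(24(L−S))) = √(57.006³/(24·17.901)) = 20.765222
iter 1: u=1.372632  f(a)=+1.764e+00  f'(a)=-2.072e+00  a ← 20.765222 − (+1.764e+00/-2.072e+00) = 21.616752
iter 2: u=1.318561  f(a)=+1.143e-01  f'(a)=-1.811e+00  a ← 21.616752 − (+1.143e-01/-1.811e+00) = 21.679871
iter 3: u=1.314722  f(a)=+5.536e-04  f'(a)=-1.794e+00  a ← 21.679871 − (+5.536e-04/-1.794e+00) = 21.680180
iter 4: u=1.314703  f(a)=+1.312e-08  f'(a)=-1.793e+00  a ← 21.680180 − (+1.312e-08/-1.793e+00) = 21.680180
iter 5: u=1.314703  f(a)=+1.421e-14  f'(a)=-1.793e+00  a ← 21.680180 − (+1.421e-14/-1.793e+00) = 21.680180
converged: |Δa| < 1e-12 after 5 iterations
sag = a·(cosh(S/(2a)) − 1) = 21.680180·(cosh(1.314703) − 1) = 21.595620
T_max/T_min = cosh(S/(2a)) = 1.996100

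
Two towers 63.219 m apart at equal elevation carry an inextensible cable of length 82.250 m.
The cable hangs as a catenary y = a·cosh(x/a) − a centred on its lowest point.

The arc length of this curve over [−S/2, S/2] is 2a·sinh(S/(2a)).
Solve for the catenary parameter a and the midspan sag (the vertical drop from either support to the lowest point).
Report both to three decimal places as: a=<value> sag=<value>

seed: a₀ = √(S³/(24(L−S))) = √(63.219³/(24·19.031)) = 23.519875
iter 1: u=1.343948  f(a)=+1.794e+00  f'(a)=-1.930e+00  a ← 23.519875 − (+1.794e+00/-1.930e+00) = 24.449618
iter 2: u=1.292842  f(a)=+1.119e-01  f'(a)=-1.696e+00  a ← 24.449618 − (+1.119e-01/-1.696e+00) = 24.515583
iter 3: u=1.289364  f(a)=+4.990e-04  f'(a)=-1.681e+00  a ← 24.515583 − (+4.990e-04/-1.681e+00) = 24.515880
iter 4: u=1.289348  f(a)=+1.002e-08  f'(a)=-1.681e+00  a ← 24.515880 − (+1.002e-08/-1.681e+00) = 24.515880
iter 5: u=1.289348  f(a)=+0.000e+00  f'(a)=-1.681e+00  a ← 24.515880 − (+0.000e+00/-1.681e+00) = 24.515880
converged: |Δa| < 1e-12 after 5 iterations
sag = a·(cosh(S/(2a)) − 1) = 24.515880·(cosh(1.289348) − 1) = 23.362027
T_max/T_min = cosh(S/(2a)) = 1.952934

a=24.516 sag=23.362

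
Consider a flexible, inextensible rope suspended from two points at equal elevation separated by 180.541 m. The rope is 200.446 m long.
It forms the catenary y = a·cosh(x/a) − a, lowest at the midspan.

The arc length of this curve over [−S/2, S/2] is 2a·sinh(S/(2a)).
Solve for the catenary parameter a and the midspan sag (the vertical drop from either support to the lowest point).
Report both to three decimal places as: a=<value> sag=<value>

seed: a₀ = √(S³/(24(L−S))) = √(180.541³/(24·19.905)) = 110.988263
iter 1: u=0.813334  f(a)=+6.688e-01  f'(a)=-3.830e-01  a ← 110.988263 − (+6.688e-01/-3.830e-01) = 112.734652
iter 2: u=0.800734  f(a)=+1.611e-02  f'(a)=-3.647e-01  a ← 112.734652 − (+1.611e-02/-3.647e-01) = 112.778830
iter 3: u=0.800421  f(a)=+9.864e-06  f'(a)=-3.643e-01  a ← 112.778830 − (+9.864e-06/-3.643e-01) = 112.778858
iter 4: u=0.800420  f(a)=+3.666e-12  f'(a)=-3.643e-01  a ← 112.778858 − (+3.666e-12/-3.643e-01) = 112.778858
converged: |Δa| < 1e-12 after 4 iterations
sag = a·(cosh(S/(2a)) − 1) = 112.778858·(cosh(0.800420) − 1) = 38.097650
T_max/T_min = cosh(S/(2a)) = 1.337808

a=112.779 sag=38.098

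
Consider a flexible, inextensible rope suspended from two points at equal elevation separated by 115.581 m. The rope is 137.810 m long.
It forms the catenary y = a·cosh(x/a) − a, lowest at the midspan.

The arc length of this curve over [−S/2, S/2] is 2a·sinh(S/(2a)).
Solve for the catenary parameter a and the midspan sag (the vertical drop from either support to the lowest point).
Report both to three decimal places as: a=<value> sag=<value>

seed: a₀ = √(S³/(24(L−S))) = √(115.581³/(24·22.229)) = 53.797747
iter 1: u=1.074218  f(a)=+1.318e+00  f'(a)=-9.258e-01  a ← 53.797747 − (+1.318e+00/-9.258e-01) = 55.221819
iter 2: u=1.046516  f(a)=+5.416e-02  f'(a)=-8.511e-01  a ← 55.221819 − (+5.416e-02/-8.511e-01) = 55.285454
iter 3: u=1.045311  f(a)=+1.001e-04  f'(a)=-8.480e-01  a ← 55.285454 − (+1.001e-04/-8.480e-01) = 55.285572
iter 4: u=1.045309  f(a)=+3.431e-10  f'(a)=-8.480e-01  a ← 55.285572 − (+3.431e-10/-8.480e-01) = 55.285572
iter 5: u=1.045309  f(a)=+0.000e+00  f'(a)=-8.480e-01  a ← 55.285572 − (+0.000e+00/-8.480e-01) = 55.285572
converged: |Δa| < 1e-12 after 5 iterations
sag = a·(cosh(S/(2a)) − 1) = 55.285572·(cosh(1.045309) − 1) = 33.056906
T_max/T_min = cosh(S/(2a)) = 1.597930

a=55.286 sag=33.057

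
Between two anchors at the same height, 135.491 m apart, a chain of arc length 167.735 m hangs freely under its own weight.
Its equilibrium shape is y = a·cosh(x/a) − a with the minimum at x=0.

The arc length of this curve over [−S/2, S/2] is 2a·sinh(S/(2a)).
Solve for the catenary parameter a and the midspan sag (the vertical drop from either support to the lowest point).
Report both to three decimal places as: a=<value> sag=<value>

seed: a₀ = √(S³/(24(L−S))) = √(135.491³/(24·32.244)) = 56.693804
iter 1: u=1.194937  f(a)=+2.382e+00  f'(a)=-1.308e+00  a ← 56.693804 − (+2.382e+00/-1.308e+00) = 58.514232
iter 2: u=1.157761  f(a)=+1.195e-01  f'(a)=-1.180e+00  a ← 58.514232 − (+1.195e-01/-1.180e+00) = 58.615527
iter 3: u=1.155760  f(a)=+3.363e-04  f'(a)=-1.173e+00  a ← 58.615527 − (+3.363e-04/-1.173e+00) = 58.615813
iter 4: u=1.155755  f(a)=+2.678e-09  f'(a)=-1.173e+00  a ← 58.615813 − (+2.678e-09/-1.173e+00) = 58.615813
iter 5: u=1.155755  f(a)=-2.842e-14  f'(a)=-1.173e+00  a ← 58.615813 − (-2.842e-14/-1.173e+00) = 58.615813
converged: |Δa| < 1e-12 after 5 iterations
sag = a·(cosh(S/(2a)) − 1) = 58.615813·(cosh(1.155755) − 1) = 43.705109
T_max/T_min = cosh(S/(2a)) = 1.745620

a=58.616 sag=43.705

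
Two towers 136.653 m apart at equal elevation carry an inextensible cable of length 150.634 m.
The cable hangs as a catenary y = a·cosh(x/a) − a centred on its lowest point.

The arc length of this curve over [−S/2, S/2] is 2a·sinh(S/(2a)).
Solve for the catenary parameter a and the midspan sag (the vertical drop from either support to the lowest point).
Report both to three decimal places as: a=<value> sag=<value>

a=88.515 sag=27.707

seed: a₀ = √(S³/(24(L−S))) = √(136.653³/(24·13.981)) = 87.207536
iter 1: u=0.783493  f(a)=+4.354e-01  f'(a)=-3.408e-01  a ← 87.207536 − (+4.354e-01/-3.408e-01) = 88.485415
iter 2: u=0.772178  f(a)=+9.756e-03  f'(a)=-3.256e-01  a ← 88.485415 − (+9.756e-03/-3.256e-01) = 88.515374
iter 3: u=0.771917  f(a)=+5.146e-06  f'(a)=-3.253e-01  a ← 88.515374 − (+5.146e-06/-3.253e-01) = 88.515389
iter 4: u=0.771917  f(a)=+1.421e-12  f'(a)=-3.253e-01  a ← 88.515389 − (+1.421e-12/-3.253e-01) = 88.515389
converged: |Δa| < 1e-12 after 4 iterations
sag = a·(cosh(S/(2a)) − 1) = 88.515389·(cosh(0.771917) − 1) = 27.706918
T_max/T_min = cosh(S/(2a)) = 1.313018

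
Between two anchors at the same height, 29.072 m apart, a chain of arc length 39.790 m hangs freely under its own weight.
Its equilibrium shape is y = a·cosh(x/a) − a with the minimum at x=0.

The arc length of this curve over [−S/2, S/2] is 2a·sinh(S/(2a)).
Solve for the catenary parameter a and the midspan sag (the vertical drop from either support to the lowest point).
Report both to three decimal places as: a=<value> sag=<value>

a=10.274 sag=12.117

seed: a₀ = √(S³/(24(L−S))) = √(29.072³/(24·10.718)) = 9.773494
iter 1: u=1.487288  f(a)=+1.250e+00  f'(a)=-2.718e+00  a ← 9.773494 − (+1.250e+00/-2.718e+00) = 10.233260
iter 2: u=1.420466  f(a)=+9.360e-02  f'(a)=-2.325e+00  a ← 10.233260 − (+9.360e-02/-2.325e+00) = 10.273517
iter 3: u=1.414900  f(a)=+6.190e-04  f'(a)=-2.294e+00  a ← 10.273517 − (+6.190e-04/-2.294e+00) = 10.273786
iter 4: u=1.414863  f(a)=+2.746e-08  f'(a)=-2.294e+00  a ← 10.273786 − (+2.746e-08/-2.294e+00) = 10.273786
iter 5: u=1.414863  f(a)=+0.000e+00  f'(a)=-2.294e+00  a ← 10.273786 − (+0.000e+00/-2.294e+00) = 10.273786
converged: |Δa| < 1e-12 after 5 iterations
sag = a·(cosh(S/(2a)) − 1) = 10.273786·(cosh(1.414863) − 1) = 12.117321
T_max/T_min = cosh(S/(2a)) = 2.179441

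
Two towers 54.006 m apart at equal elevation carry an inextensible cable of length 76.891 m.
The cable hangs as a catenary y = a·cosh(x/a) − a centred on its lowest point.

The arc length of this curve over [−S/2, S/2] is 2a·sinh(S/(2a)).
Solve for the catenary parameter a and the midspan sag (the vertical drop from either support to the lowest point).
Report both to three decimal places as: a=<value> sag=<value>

seed: a₀ = √(S³/(24(L−S))) = √(54.006³/(24·22.885)) = 16.934873
iter 1: u=1.594520  f(a)=+3.092e+00  f'(a)=-3.455e+00  a ← 16.934873 − (+3.092e+00/-3.455e+00) = 17.829654
iter 2: u=1.514499  f(a)=+2.619e-01  f'(a)=-2.892e+00  a ← 17.829654 − (+2.619e-01/-2.892e+00) = 17.920213
iter 3: u=1.506846  f(a)=+2.265e-03  f'(a)=-2.843e+00  a ← 17.920213 − (+2.265e-03/-2.843e+00) = 17.921010
iter 4: u=1.506779  f(a)=+1.725e-07  f'(a)=-2.842e+00  a ← 17.921010 − (+1.725e-07/-2.842e+00) = 17.921010
iter 5: u=1.506779  f(a)=+0.000e+00  f'(a)=-2.842e+00  a ← 17.921010 − (+0.000e+00/-2.842e+00) = 17.921010
converged: |Δa| < 1e-12 after 5 iterations
sag = a·(cosh(S/(2a)) − 1) = 17.921010·(cosh(1.506779) − 1) = 24.496193
T_max/T_min = cosh(S/(2a)) = 2.366898

a=17.921 sag=24.496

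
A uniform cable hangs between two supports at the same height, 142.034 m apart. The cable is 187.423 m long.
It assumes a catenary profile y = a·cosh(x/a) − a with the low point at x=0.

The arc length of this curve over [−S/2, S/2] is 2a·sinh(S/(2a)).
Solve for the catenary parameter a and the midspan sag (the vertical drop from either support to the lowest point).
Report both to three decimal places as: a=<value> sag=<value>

seed: a₀ = √(S³/(24(L−S))) = √(142.034³/(24·45.389)) = 51.287030
iter 1: u=1.384697  f(a)=+4.555e+00  f'(a)=-2.133e+00  a ← 51.287030 − (+4.555e+00/-2.133e+00) = 53.422269
iter 2: u=1.329352  f(a)=+2.999e-01  f'(a)=-1.861e+00  a ← 53.422269 − (+2.999e-01/-1.861e+00) = 53.583442
iter 3: u=1.325353  f(a)=+1.503e-03  f'(a)=-1.842e+00  a ← 53.583442 − (+1.503e-03/-1.842e+00) = 53.584258
iter 4: u=1.325333  f(a)=+3.815e-08  f'(a)=-1.842e+00  a ← 53.584258 − (+3.815e-08/-1.842e+00) = 53.584258
iter 5: u=1.325333  f(a)=+0.000e+00  f'(a)=-1.842e+00  a ← 53.584258 − (+0.000e+00/-1.842e+00) = 53.584258
converged: |Δa| < 1e-12 after 5 iterations
sag = a·(cosh(S/(2a)) − 1) = 53.584258·(cosh(1.325333) − 1) = 54.365351
T_max/T_min = cosh(S/(2a)) = 2.014577

a=53.584 sag=54.365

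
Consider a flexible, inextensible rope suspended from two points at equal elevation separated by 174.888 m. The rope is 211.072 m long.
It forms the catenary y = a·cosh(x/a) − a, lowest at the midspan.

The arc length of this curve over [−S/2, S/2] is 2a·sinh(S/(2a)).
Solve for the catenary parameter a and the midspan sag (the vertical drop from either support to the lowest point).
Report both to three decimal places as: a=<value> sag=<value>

seed: a₀ = √(S³/(24(L−S))) = √(174.888³/(24·36.184)) = 78.483093
iter 1: u=1.114176  f(a)=+2.313e+00  f'(a)=-1.042e+00  a ← 78.483093 − (+2.313e+00/-1.042e+00) = 80.703851
iter 2: u=1.083517  f(a)=+1.018e-01  f'(a)=-9.519e-01  a ← 80.703851 − (+1.018e-01/-9.519e-01) = 80.810827
iter 3: u=1.082083  f(a)=+2.174e-04  f'(a)=-9.478e-01  a ← 80.810827 − (+2.174e-04/-9.478e-01) = 80.811056
iter 4: u=1.082080  f(a)=+9.954e-10  f'(a)=-9.478e-01  a ← 80.811056 − (+9.954e-10/-9.478e-01) = 80.811056
iter 5: u=1.082080  f(a)=+2.842e-14  f'(a)=-9.478e-01  a ← 80.811056 − (+2.842e-14/-9.478e-01) = 80.811056
converged: |Δa| < 1e-12 after 5 iterations
sag = a·(cosh(S/(2a)) − 1) = 80.811056·(cosh(1.082080) − 1) = 52.111004
T_max/T_min = cosh(S/(2a)) = 1.644850

a=80.811 sag=52.111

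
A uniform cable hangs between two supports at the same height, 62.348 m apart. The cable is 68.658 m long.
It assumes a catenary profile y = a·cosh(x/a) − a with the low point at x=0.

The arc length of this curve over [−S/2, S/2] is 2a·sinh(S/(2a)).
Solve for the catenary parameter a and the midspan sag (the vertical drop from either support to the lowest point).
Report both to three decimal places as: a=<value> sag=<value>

seed: a₀ = √(S³/(24(L−S))) = √(62.348³/(24·6.310)) = 40.004928
iter 1: u=0.779254  f(a)=+1.944e-01  f'(a)=-3.350e-01  a ← 40.004928 − (+1.944e-01/-3.350e-01) = 40.585092
iter 2: u=0.768115  f(a)=+4.309e-03  f'(a)=-3.203e-01  a ← 40.585092 − (+4.309e-03/-3.203e-01) = 40.598544
iter 3: u=0.767860  f(a)=+2.224e-06  f'(a)=-3.200e-01  a ← 40.598544 − (+2.224e-06/-3.200e-01) = 40.598551
iter 4: u=0.767860  f(a)=+5.826e-13  f'(a)=-3.200e-01  a ← 40.598551 − (+5.826e-13/-3.200e-01) = 40.598551
converged: |Δa| < 1e-12 after 4 iterations
sag = a·(cosh(S/(2a)) − 1) = 40.598551·(cosh(0.767860) − 1) = 12.568380
T_max/T_min = cosh(S/(2a)) = 1.309577

a=40.599 sag=12.568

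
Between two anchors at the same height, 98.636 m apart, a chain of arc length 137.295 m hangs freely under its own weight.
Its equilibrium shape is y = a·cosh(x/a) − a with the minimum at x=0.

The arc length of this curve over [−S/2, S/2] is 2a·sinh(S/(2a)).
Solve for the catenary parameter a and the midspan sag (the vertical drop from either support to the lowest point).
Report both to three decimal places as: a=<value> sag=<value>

seed: a₀ = √(S³/(24(L−S))) = √(98.636³/(24·38.659)) = 32.160460
iter 1: u=1.533498  f(a)=+4.809e+00  f'(a)=-3.019e+00  a ← 32.160460 − (+4.809e+00/-3.019e+00) = 33.753173
iter 2: u=1.461137  f(a)=+3.803e-01  f'(a)=-2.559e+00  a ← 33.753173 − (+3.803e-01/-2.559e+00) = 33.901794
iter 3: u=1.454731  f(a)=+2.830e-03  f'(a)=-2.521e+00  a ← 33.901794 − (+2.830e-03/-2.521e+00) = 33.902917
iter 4: u=1.454683  f(a)=+1.593e-07  f'(a)=-2.521e+00  a ← 33.902917 − (+1.593e-07/-2.521e+00) = 33.902917
iter 5: u=1.454683  f(a)=+2.842e-14  f'(a)=-2.521e+00  a ← 33.902917 − (+2.842e-14/-2.521e+00) = 33.902917
converged: |Δa| < 1e-12 after 5 iterations
sag = a·(cosh(S/(2a)) − 1) = 33.902917·(cosh(1.454683) − 1) = 42.660044
T_max/T_min = cosh(S/(2a)) = 2.258300

a=33.903 sag=42.660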